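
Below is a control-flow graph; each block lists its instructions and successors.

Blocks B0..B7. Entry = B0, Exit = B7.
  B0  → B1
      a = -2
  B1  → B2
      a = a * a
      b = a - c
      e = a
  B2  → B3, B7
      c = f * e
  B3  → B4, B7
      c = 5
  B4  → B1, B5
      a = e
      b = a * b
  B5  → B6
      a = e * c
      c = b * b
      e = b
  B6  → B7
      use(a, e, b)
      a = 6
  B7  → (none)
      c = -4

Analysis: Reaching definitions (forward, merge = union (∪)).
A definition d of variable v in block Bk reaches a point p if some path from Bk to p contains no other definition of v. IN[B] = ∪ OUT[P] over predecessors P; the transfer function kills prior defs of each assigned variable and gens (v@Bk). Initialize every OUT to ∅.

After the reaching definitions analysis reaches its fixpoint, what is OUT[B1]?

Answer: {a@B1, b@B1, c@B3, e@B1}

Working:
Per-block solution:
  B0: | IN={} | OUT={a@B0}
  B1: | IN={a@B0, a@B4, b@B4, c@B3, e@B1} | OUT={a@B1, b@B1, c@B3, e@B1}
  B2: | IN={a@B1, b@B1, c@B3, e@B1} | OUT={a@B1, b@B1, c@B2, e@B1}
  B3: | IN={a@B1, b@B1, c@B2, e@B1} | OUT={a@B1, b@B1, c@B3, e@B1}
  B4: | IN={a@B1, b@B1, c@B3, e@B1} | OUT={a@B4, b@B4, c@B3, e@B1}
  B5: | IN={a@B4, b@B4, c@B3, e@B1} | OUT={a@B5, b@B4, c@B5, e@B5}
  B6: | IN={a@B5, b@B4, c@B5, e@B5} | OUT={a@B6, b@B4, c@B5, e@B5}
  B7: | IN={a@B1, a@B6, b@B1, b@B4, c@B2, c@B3, c@B5, e@B1, e@B5} | OUT={a@B1, a@B6, b@B1, b@B4, c@B7, e@B1, e@B5}

Merge at B1: IN[B1] = OUT[B0] ⊔ OUT[B4] = {a@B0, a@B4, b@B4, c@B3, e@B1}
Applying B1's transfer function to that IN value gives OUT[B1] (row B1 above).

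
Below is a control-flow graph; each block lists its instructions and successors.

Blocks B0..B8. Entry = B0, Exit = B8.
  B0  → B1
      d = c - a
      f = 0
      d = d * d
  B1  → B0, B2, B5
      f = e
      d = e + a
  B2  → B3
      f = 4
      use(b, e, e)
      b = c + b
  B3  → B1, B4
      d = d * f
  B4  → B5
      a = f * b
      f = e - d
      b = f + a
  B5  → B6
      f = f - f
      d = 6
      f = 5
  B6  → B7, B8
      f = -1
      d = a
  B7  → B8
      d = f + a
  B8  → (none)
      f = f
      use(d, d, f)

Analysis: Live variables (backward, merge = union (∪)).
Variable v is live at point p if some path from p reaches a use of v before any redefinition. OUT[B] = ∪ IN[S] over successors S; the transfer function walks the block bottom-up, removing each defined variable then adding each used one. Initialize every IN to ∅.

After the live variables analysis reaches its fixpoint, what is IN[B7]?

Answer: {a, f}

Derivation:
Converged values:
  B0:  IN={a, b, c, e}  OUT={a, b, c, e}
  B1:  IN={a, b, c, e}  OUT={a, b, c, d, e, f}
  B2:  IN={a, b, c, d, e}  OUT={a, b, c, d, e, f}
  B3:  IN={a, b, c, d, e, f}  OUT={a, b, c, d, e, f}
  B4:  IN={b, d, e, f}  OUT={a, f}
  B5:  IN={a, f}  OUT={a}
  B6:  IN={a}  OUT={a, d, f}
  B7:  IN={a, f}  OUT={d, f}
  B8:  IN={d, f}  OUT={}

Merge at B7: OUT[B7] = IN[B8] = {d, f}
Applying B7's transfer function to that OUT value gives IN[B7] (row B7 above).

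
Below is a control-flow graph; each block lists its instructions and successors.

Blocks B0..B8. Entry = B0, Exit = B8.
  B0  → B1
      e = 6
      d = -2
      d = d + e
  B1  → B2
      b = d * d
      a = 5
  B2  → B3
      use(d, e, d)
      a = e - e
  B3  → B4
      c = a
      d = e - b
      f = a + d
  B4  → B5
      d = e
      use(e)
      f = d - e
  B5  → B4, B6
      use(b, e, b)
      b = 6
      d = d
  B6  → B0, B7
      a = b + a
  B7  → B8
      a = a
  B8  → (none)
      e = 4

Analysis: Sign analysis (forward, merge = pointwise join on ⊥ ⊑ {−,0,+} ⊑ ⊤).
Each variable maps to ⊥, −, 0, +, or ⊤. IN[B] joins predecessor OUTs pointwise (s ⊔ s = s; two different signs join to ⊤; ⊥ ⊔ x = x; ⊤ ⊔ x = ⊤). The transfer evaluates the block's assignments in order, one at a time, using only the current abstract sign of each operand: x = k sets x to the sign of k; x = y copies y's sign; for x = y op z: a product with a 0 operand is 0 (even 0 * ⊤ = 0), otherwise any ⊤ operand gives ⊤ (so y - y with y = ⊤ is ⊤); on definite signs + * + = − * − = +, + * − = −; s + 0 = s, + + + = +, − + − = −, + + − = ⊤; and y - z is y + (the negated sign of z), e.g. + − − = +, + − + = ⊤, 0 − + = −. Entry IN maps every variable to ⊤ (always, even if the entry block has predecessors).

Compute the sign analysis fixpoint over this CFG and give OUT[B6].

Answer: {a: ⊤, b: +, c: ⊤, d: +, e: +, f: ⊤}

Trace:
Fixpoint table:
  B0:  IN=(all ⊤)  OUT={e:+; rest ⊤}
  B1:  IN={e:+; rest ⊤}  OUT={a:+, e:+; rest ⊤}
  B2:  IN={a:+, e:+; rest ⊤}  OUT={e:+; rest ⊤}
  B3:  IN={e:+; rest ⊤}  OUT={e:+; rest ⊤}
  B4:  IN={e:+; rest ⊤}  OUT={d:+, e:+; rest ⊤}
  B5:  IN={d:+, e:+; rest ⊤}  OUT={b:+, d:+, e:+; rest ⊤}
  B6:  IN={b:+, d:+, e:+; rest ⊤}  OUT={b:+, d:+, e:+; rest ⊤}
  B7:  IN={b:+, d:+, e:+; rest ⊤}  OUT={b:+, d:+, e:+; rest ⊤}
  B8:  IN={b:+, d:+, e:+; rest ⊤}  OUT={b:+, d:+, e:+; rest ⊤}

Merge at B6: IN[B6] = OUT[B5] = {a: ⊤, b: +, c: ⊤, d: +, e: +, f: ⊤}
Applying B6's transfer function to that IN value gives OUT[B6] (row B6 above).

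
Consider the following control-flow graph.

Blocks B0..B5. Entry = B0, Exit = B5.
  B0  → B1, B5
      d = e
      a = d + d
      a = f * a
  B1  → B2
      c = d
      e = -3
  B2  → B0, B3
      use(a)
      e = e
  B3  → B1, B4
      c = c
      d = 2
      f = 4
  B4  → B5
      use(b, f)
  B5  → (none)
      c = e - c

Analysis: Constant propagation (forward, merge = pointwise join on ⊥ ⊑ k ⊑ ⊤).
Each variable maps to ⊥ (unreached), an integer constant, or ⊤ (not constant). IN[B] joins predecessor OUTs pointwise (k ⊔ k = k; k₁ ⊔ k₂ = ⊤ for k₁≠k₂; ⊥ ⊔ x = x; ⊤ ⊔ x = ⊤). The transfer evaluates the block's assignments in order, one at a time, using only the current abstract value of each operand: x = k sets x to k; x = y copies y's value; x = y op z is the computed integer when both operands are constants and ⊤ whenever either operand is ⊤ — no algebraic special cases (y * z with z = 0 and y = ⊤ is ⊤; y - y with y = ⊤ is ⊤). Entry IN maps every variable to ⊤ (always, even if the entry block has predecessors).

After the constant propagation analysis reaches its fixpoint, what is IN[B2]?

Fixpoint table:
  B0:  IN=(all ⊤)  OUT=(all ⊤)
  B1:  IN=(all ⊤)  OUT={e:-3; rest ⊤}
  B2:  IN={e:-3; rest ⊤}  OUT={e:-3; rest ⊤}
  B3:  IN={e:-3; rest ⊤}  OUT={d:2, e:-3, f:4; rest ⊤}
  B4:  IN={d:2, e:-3, f:4; rest ⊤}  OUT={d:2, e:-3, f:4; rest ⊤}
  B5:  IN=(all ⊤)  OUT=(all ⊤)

Merge at B2: IN[B2] = OUT[B1] = {a: ⊤, b: ⊤, c: ⊤, d: ⊤, e: -3, f: ⊤}

Answer: {a: ⊤, b: ⊤, c: ⊤, d: ⊤, e: -3, f: ⊤}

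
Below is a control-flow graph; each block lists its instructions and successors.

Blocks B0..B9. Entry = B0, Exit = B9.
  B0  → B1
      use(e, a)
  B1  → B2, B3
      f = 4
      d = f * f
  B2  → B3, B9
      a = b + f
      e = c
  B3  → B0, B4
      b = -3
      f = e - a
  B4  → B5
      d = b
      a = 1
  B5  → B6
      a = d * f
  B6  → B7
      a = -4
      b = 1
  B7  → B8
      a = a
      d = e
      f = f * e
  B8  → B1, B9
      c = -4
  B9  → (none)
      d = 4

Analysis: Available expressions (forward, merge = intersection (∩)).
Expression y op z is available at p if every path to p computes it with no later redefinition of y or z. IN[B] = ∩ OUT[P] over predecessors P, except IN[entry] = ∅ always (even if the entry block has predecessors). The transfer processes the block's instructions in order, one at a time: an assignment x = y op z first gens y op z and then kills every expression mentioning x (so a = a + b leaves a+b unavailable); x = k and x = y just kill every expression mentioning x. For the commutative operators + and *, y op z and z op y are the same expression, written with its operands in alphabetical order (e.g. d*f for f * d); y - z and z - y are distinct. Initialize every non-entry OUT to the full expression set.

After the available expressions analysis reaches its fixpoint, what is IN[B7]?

Answer: {d*f}

Trace:
Converged values:
  B0: | IN={} | OUT={}
  B1: | IN={} | OUT={f*f}
  B2: | IN={f*f} | OUT={b+f, f*f}
  B3: | IN={f*f} | OUT={e-a}
  B4: | IN={e-a} | OUT={}
  B5: | IN={} | OUT={d*f}
  B6: | IN={d*f} | OUT={d*f}
  B7: | IN={d*f} | OUT={}
  B8: | IN={} | OUT={}
  B9: | IN={} | OUT={}

Merge at B7: IN[B7] = OUT[B6] = {d*f}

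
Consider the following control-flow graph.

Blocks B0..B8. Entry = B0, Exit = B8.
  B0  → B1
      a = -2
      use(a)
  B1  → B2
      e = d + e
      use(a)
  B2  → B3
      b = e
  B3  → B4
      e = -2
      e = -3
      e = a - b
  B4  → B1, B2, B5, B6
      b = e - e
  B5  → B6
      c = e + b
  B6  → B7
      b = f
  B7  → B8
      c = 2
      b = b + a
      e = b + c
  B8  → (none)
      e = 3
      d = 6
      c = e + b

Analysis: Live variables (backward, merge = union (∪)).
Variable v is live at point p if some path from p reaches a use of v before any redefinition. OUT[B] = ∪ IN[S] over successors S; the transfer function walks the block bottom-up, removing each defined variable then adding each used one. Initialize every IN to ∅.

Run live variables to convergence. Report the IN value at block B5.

Per-block solution:
  B0: | IN={d, e, f} | OUT={a, d, e, f}
  B1: | IN={a, d, e, f} | OUT={a, d, e, f}
  B2: | IN={a, d, e, f} | OUT={a, b, d, f}
  B3: | IN={a, b, d, f} | OUT={a, d, e, f}
  B4: | IN={a, d, e, f} | OUT={a, b, d, e, f}
  B5: | IN={a, b, e, f} | OUT={a, f}
  B6: | IN={a, f} | OUT={a, b}
  B7: | IN={a, b} | OUT={b}
  B8: | IN={b} | OUT={}

Merge at B5: OUT[B5] = IN[B6] = {a, f}
Applying B5's transfer function to that OUT value gives IN[B5] (row B5 above).

Answer: {a, b, e, f}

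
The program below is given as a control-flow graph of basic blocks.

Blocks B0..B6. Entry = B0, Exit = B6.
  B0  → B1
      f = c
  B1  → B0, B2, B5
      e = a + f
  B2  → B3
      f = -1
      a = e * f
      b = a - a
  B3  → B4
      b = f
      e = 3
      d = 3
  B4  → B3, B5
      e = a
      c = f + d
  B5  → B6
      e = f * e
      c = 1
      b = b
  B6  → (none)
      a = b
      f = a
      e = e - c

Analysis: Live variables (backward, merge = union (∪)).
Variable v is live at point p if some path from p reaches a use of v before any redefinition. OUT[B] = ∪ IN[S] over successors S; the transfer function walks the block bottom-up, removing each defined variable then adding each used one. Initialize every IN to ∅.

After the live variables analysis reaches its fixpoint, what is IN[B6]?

Converged values:
  B0:  IN={a, b, c}  OUT={a, b, c, f}
  B1:  IN={a, b, c, f}  OUT={a, b, c, e, f}
  B2:  IN={e}  OUT={a, f}
  B3:  IN={a, f}  OUT={a, b, d, f}
  B4:  IN={a, b, d, f}  OUT={a, b, e, f}
  B5:  IN={b, e, f}  OUT={b, c, e}
  B6:  IN={b, c, e}  OUT={}

B6 is the boundary node: OUT[B6] = {}
Applying B6's transfer function to that OUT value gives IN[B6] (row B6 above).

Answer: {b, c, e}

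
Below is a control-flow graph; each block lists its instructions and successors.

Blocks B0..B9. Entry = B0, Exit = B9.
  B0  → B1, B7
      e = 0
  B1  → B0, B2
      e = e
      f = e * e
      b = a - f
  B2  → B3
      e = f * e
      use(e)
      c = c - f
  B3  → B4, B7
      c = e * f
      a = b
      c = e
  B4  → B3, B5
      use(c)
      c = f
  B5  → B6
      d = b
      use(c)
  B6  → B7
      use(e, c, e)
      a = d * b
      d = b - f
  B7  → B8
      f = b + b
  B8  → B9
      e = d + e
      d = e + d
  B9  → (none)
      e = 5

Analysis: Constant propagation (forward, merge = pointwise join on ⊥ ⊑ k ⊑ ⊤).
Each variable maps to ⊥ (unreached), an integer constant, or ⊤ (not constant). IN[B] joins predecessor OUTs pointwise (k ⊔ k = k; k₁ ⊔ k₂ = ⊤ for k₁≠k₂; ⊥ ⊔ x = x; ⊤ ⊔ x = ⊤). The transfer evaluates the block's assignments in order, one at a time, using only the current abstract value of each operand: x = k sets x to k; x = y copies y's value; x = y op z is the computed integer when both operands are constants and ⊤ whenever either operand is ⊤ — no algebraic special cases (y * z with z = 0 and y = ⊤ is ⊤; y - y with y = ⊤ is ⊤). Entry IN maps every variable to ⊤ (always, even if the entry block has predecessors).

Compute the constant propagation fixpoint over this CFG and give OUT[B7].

Answer: {a: ⊤, b: ⊤, c: ⊤, d: ⊤, e: 0, f: ⊤}

Working:
Fixpoint table:
  B0:   IN=(all ⊤)   OUT={e:0; rest ⊤}
  B1:   IN={e:0; rest ⊤}   OUT={e:0, f:0; rest ⊤}
  B2:   IN={e:0, f:0; rest ⊤}   OUT={e:0, f:0; rest ⊤}
  B3:   IN={e:0, f:0; rest ⊤}   OUT={c:0, e:0, f:0; rest ⊤}
  B4:   IN={c:0, e:0, f:0; rest ⊤}   OUT={c:0, e:0, f:0; rest ⊤}
  B5:   IN={c:0, e:0, f:0; rest ⊤}   OUT={c:0, e:0, f:0; rest ⊤}
  B6:   IN={c:0, e:0, f:0; rest ⊤}   OUT={c:0, e:0, f:0; rest ⊤}
  B7:   IN={e:0; rest ⊤}   OUT={e:0; rest ⊤}
  B8:   IN={e:0; rest ⊤}   OUT=(all ⊤)
  B9:   IN=(all ⊤)   OUT={e:5; rest ⊤}

Merge at B7: IN[B7] = OUT[B0] ⊔ OUT[B3] ⊔ OUT[B6] = {a: ⊤, b: ⊤, c: ⊤, d: ⊤, e: 0, f: ⊤}
Applying B7's transfer function to that IN value gives OUT[B7] (row B7 above).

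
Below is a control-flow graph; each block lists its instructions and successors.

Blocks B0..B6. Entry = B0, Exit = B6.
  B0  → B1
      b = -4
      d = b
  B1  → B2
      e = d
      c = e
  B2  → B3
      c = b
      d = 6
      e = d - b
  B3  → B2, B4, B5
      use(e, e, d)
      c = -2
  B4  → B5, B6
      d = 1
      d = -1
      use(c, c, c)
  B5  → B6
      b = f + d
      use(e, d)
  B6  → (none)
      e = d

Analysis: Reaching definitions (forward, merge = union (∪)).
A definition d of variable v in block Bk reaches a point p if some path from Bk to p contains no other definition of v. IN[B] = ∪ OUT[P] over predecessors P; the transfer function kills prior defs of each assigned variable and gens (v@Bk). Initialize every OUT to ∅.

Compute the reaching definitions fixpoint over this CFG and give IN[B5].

Per-block solution:
  B0:  IN={}  OUT={b@B0, d@B0}
  B1:  IN={b@B0, d@B0}  OUT={b@B0, c@B1, d@B0, e@B1}
  B2:  IN={b@B0, c@B1, c@B3, d@B0, d@B2, e@B1, e@B2}  OUT={b@B0, c@B2, d@B2, e@B2}
  B3:  IN={b@B0, c@B2, d@B2, e@B2}  OUT={b@B0, c@B3, d@B2, e@B2}
  B4:  IN={b@B0, c@B3, d@B2, e@B2}  OUT={b@B0, c@B3, d@B4, e@B2}
  B5:  IN={b@B0, c@B3, d@B2, d@B4, e@B2}  OUT={b@B5, c@B3, d@B2, d@B4, e@B2}
  B6:  IN={b@B0, b@B5, c@B3, d@B2, d@B4, e@B2}  OUT={b@B0, b@B5, c@B3, d@B2, d@B4, e@B6}

Merge at B5: IN[B5] = OUT[B3] ⊔ OUT[B4] = {b@B0, c@B3, d@B2, d@B4, e@B2}

Answer: {b@B0, c@B3, d@B2, d@B4, e@B2}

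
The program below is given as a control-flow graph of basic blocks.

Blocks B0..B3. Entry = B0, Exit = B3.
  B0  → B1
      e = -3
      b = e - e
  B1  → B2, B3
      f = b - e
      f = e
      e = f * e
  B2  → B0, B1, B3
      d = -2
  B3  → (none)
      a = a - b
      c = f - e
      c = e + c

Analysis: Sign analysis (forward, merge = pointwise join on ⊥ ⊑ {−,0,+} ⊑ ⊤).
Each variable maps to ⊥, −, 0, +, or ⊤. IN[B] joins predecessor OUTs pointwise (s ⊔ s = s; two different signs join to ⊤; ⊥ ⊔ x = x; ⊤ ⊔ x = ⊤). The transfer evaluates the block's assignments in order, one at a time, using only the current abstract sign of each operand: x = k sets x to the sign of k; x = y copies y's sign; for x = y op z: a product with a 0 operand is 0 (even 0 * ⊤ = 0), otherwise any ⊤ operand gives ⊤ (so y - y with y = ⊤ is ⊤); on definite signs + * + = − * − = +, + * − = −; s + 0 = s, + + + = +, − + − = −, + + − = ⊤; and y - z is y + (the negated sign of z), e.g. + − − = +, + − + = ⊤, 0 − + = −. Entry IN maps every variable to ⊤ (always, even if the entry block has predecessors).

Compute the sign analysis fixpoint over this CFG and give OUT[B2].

Converged values:
  B0:   IN=(all ⊤)   OUT={e:-; rest ⊤}
  B1:   IN=(all ⊤)   OUT=(all ⊤)
  B2:   IN=(all ⊤)   OUT={d:-; rest ⊤}
  B3:   IN=(all ⊤)   OUT=(all ⊤)

Merge at B2: IN[B2] = OUT[B1] = {a: ⊤, b: ⊤, c: ⊤, d: ⊤, e: ⊤, f: ⊤}
Applying B2's transfer function to that IN value gives OUT[B2] (row B2 above).

Answer: {a: ⊤, b: ⊤, c: ⊤, d: -, e: ⊤, f: ⊤}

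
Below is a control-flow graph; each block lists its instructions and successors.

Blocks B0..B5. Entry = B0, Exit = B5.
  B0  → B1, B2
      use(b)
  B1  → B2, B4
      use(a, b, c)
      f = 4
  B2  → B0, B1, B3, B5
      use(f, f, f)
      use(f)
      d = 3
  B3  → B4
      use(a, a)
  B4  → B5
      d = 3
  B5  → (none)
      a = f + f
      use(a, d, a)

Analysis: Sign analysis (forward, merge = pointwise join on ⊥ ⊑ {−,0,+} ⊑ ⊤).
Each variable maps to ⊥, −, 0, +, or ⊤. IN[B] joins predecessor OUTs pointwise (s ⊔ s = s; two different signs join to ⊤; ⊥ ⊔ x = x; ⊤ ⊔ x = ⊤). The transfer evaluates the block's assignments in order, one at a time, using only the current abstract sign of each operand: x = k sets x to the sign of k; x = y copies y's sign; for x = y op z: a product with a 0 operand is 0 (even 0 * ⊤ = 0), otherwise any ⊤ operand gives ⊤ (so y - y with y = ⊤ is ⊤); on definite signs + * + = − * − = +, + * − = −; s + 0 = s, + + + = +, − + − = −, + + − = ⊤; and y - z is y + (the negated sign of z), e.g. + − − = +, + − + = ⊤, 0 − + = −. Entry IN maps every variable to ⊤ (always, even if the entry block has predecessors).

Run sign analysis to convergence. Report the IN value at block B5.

Answer: {a: ⊤, b: ⊤, c: ⊤, d: +, e: ⊤, f: ⊤}

Derivation:
Fixpoint table:
  B0:   IN=(all ⊤)   OUT=(all ⊤)
  B1:   IN=(all ⊤)   OUT={f:+; rest ⊤}
  B2:   IN=(all ⊤)   OUT={d:+; rest ⊤}
  B3:   IN={d:+; rest ⊤}   OUT={d:+; rest ⊤}
  B4:   IN=(all ⊤)   OUT={d:+; rest ⊤}
  B5:   IN={d:+; rest ⊤}   OUT={d:+; rest ⊤}

Merge at B5: IN[B5] = OUT[B2] ⊔ OUT[B4] = {a: ⊤, b: ⊤, c: ⊤, d: +, e: ⊤, f: ⊤}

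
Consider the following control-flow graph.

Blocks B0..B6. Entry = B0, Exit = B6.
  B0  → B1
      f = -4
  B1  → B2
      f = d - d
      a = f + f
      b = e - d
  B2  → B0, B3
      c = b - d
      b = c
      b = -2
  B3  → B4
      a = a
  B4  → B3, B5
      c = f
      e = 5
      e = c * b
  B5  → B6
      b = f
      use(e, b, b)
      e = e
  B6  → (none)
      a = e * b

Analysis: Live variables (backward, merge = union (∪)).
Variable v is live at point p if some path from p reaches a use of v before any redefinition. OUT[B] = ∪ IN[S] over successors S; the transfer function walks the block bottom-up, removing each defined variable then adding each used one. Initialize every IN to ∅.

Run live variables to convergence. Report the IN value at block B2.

Fixpoint table:
  B0:   IN={d, e}   OUT={d, e}
  B1:   IN={d, e}   OUT={a, b, d, e, f}
  B2:   IN={a, b, d, e, f}   OUT={a, b, d, e, f}
  B3:   IN={a, b, f}   OUT={a, b, f}
  B4:   IN={a, b, f}   OUT={a, b, e, f}
  B5:   IN={e, f}   OUT={b, e}
  B6:   IN={b, e}   OUT={}

Merge at B2: OUT[B2] = IN[B0] ⊔ IN[B3] = {a, b, d, e, f}
Applying B2's transfer function to that OUT value gives IN[B2] (row B2 above).

Answer: {a, b, d, e, f}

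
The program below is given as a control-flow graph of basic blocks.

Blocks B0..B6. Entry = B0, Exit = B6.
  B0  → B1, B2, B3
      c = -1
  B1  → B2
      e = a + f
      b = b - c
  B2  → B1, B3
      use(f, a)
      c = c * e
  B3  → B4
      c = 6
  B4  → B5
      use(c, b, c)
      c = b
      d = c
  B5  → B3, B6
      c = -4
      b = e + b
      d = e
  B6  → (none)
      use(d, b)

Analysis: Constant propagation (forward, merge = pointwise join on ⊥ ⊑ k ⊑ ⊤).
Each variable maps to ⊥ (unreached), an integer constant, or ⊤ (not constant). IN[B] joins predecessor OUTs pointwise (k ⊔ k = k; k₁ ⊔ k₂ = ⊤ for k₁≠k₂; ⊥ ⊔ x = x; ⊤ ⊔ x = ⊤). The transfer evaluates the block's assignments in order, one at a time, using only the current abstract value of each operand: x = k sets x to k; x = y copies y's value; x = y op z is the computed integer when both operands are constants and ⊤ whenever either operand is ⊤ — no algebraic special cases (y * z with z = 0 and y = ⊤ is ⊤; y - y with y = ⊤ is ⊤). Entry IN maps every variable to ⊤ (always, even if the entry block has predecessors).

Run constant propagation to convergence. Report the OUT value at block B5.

Converged values:
  B0:   IN=(all ⊤)   OUT={c:-1; rest ⊤}
  B1:   IN=(all ⊤)   OUT=(all ⊤)
  B2:   IN=(all ⊤)   OUT=(all ⊤)
  B3:   IN=(all ⊤)   OUT={c:6; rest ⊤}
  B4:   IN={c:6; rest ⊤}   OUT=(all ⊤)
  B5:   IN=(all ⊤)   OUT={c:-4; rest ⊤}
  B6:   IN={c:-4; rest ⊤}   OUT={c:-4; rest ⊤}

Merge at B5: IN[B5] = OUT[B4] = {a: ⊤, b: ⊤, c: ⊤, d: ⊤, e: ⊤, f: ⊤}
Applying B5's transfer function to that IN value gives OUT[B5] (row B5 above).

Answer: {a: ⊤, b: ⊤, c: -4, d: ⊤, e: ⊤, f: ⊤}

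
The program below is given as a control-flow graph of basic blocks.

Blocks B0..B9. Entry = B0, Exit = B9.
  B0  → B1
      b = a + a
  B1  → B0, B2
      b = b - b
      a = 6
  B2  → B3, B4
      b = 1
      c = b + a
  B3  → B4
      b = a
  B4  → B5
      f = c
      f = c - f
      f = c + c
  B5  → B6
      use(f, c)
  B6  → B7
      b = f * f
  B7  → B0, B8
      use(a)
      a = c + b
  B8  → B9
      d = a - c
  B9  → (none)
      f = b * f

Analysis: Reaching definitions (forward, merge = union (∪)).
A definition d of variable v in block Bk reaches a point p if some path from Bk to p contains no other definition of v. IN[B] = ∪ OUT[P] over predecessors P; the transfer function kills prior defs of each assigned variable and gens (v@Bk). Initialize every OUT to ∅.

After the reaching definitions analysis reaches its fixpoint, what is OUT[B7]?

Answer: {a@B7, b@B6, c@B2, f@B4}

Working:
Converged values:
  B0: | IN={a@B1, a@B7, b@B1, b@B6, c@B2, f@B4} | OUT={a@B1, a@B7, b@B0, c@B2, f@B4}
  B1: | IN={a@B1, a@B7, b@B0, c@B2, f@B4} | OUT={a@B1, b@B1, c@B2, f@B4}
  B2: | IN={a@B1, b@B1, c@B2, f@B4} | OUT={a@B1, b@B2, c@B2, f@B4}
  B3: | IN={a@B1, b@B2, c@B2, f@B4} | OUT={a@B1, b@B3, c@B2, f@B4}
  B4: | IN={a@B1, b@B2, b@B3, c@B2, f@B4} | OUT={a@B1, b@B2, b@B3, c@B2, f@B4}
  B5: | IN={a@B1, b@B2, b@B3, c@B2, f@B4} | OUT={a@B1, b@B2, b@B3, c@B2, f@B4}
  B6: | IN={a@B1, b@B2, b@B3, c@B2, f@B4} | OUT={a@B1, b@B6, c@B2, f@B4}
  B7: | IN={a@B1, b@B6, c@B2, f@B4} | OUT={a@B7, b@B6, c@B2, f@B4}
  B8: | IN={a@B7, b@B6, c@B2, f@B4} | OUT={a@B7, b@B6, c@B2, d@B8, f@B4}
  B9: | IN={a@B7, b@B6, c@B2, d@B8, f@B4} | OUT={a@B7, b@B6, c@B2, d@B8, f@B9}

Merge at B7: IN[B7] = OUT[B6] = {a@B1, b@B6, c@B2, f@B4}
Applying B7's transfer function to that IN value gives OUT[B7] (row B7 above).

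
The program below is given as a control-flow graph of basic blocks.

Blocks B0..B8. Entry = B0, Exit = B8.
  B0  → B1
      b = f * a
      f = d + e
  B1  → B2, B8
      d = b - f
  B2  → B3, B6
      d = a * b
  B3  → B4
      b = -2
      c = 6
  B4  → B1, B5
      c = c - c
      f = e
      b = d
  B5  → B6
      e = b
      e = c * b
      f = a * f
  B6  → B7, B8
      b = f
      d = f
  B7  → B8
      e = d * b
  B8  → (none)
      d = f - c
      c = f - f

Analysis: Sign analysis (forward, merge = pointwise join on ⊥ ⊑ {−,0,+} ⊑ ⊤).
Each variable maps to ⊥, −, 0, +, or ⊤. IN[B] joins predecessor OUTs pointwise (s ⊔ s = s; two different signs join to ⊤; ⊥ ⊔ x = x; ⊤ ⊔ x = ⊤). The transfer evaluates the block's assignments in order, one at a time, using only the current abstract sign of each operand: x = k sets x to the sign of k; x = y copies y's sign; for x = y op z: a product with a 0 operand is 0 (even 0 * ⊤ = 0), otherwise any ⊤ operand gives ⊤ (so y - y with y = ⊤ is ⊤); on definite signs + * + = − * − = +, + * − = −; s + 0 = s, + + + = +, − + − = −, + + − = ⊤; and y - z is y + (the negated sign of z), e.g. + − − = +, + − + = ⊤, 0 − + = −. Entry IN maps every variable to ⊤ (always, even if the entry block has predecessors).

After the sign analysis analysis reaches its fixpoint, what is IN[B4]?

Converged values:
  B0:   IN=(all ⊤)   OUT=(all ⊤)
  B1:   IN=(all ⊤)   OUT=(all ⊤)
  B2:   IN=(all ⊤)   OUT=(all ⊤)
  B3:   IN=(all ⊤)   OUT={b:-, c:+; rest ⊤}
  B4:   IN={b:-, c:+; rest ⊤}   OUT=(all ⊤)
  B5:   IN=(all ⊤)   OUT=(all ⊤)
  B6:   IN=(all ⊤)   OUT=(all ⊤)
  B7:   IN=(all ⊤)   OUT=(all ⊤)
  B8:   IN=(all ⊤)   OUT=(all ⊤)

Merge at B4: IN[B4] = OUT[B3] = {a: ⊤, b: -, c: +, d: ⊤, e: ⊤, f: ⊤}

Answer: {a: ⊤, b: -, c: +, d: ⊤, e: ⊤, f: ⊤}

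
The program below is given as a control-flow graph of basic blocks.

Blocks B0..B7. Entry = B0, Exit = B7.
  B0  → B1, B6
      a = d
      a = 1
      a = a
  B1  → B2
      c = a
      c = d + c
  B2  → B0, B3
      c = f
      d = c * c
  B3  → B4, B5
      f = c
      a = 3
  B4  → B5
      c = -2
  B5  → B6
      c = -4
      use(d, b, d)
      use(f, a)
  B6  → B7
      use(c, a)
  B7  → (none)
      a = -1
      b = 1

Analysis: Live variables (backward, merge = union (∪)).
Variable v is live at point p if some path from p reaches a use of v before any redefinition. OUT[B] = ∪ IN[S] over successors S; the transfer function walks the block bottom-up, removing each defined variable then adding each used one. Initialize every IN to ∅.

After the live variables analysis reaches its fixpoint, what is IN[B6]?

Per-block solution:
  B0:   IN={b, c, d, f}   OUT={a, b, c, d, f}
  B1:   IN={a, b, d, f}   OUT={b, f}
  B2:   IN={b, f}   OUT={b, c, d, f}
  B3:   IN={b, c, d}   OUT={a, b, d, f}
  B4:   IN={a, b, d, f}   OUT={a, b, d, f}
  B5:   IN={a, b, d, f}   OUT={a, c}
  B6:   IN={a, c}   OUT={}
  B7:   IN={}   OUT={}

Merge at B6: OUT[B6] = IN[B7] = {}
Applying B6's transfer function to that OUT value gives IN[B6] (row B6 above).

Answer: {a, c}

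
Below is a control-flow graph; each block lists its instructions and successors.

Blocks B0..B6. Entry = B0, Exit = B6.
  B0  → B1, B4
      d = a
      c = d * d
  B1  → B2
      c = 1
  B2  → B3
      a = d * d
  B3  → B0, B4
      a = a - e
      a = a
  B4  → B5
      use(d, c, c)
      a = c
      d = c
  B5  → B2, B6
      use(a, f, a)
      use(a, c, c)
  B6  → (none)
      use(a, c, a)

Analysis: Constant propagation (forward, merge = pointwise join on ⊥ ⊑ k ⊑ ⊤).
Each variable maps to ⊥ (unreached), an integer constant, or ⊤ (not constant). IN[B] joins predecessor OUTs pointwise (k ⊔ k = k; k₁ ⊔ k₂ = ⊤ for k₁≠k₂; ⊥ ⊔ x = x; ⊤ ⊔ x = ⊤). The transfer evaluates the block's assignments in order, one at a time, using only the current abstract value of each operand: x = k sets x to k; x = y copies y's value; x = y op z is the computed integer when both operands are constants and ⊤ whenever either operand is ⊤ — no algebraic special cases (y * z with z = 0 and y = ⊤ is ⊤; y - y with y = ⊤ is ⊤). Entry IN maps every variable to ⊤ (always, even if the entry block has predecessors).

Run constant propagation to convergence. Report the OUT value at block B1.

Converged values:
  B0:   IN=(all ⊤)   OUT=(all ⊤)
  B1:   IN=(all ⊤)   OUT={c:1; rest ⊤}
  B2:   IN=(all ⊤)   OUT=(all ⊤)
  B3:   IN=(all ⊤)   OUT=(all ⊤)
  B4:   IN=(all ⊤)   OUT=(all ⊤)
  B5:   IN=(all ⊤)   OUT=(all ⊤)
  B6:   IN=(all ⊤)   OUT=(all ⊤)

Merge at B1: IN[B1] = OUT[B0] = {a: ⊤, b: ⊤, c: ⊤, d: ⊤, e: ⊤, f: ⊤}
Applying B1's transfer function to that IN value gives OUT[B1] (row B1 above).

Answer: {a: ⊤, b: ⊤, c: 1, d: ⊤, e: ⊤, f: ⊤}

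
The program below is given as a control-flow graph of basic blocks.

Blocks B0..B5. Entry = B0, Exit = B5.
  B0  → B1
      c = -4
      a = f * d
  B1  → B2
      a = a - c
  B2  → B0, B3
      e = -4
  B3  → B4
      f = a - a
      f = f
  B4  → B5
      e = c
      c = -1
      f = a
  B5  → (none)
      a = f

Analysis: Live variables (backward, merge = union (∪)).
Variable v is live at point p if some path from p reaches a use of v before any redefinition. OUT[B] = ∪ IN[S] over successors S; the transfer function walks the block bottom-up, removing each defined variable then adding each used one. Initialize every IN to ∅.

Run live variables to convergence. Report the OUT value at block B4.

Per-block solution:
  B0:   IN={d, f}   OUT={a, c, d, f}
  B1:   IN={a, c, d, f}   OUT={a, c, d, f}
  B2:   IN={a, c, d, f}   OUT={a, c, d, f}
  B3:   IN={a, c}   OUT={a, c}
  B4:   IN={a, c}   OUT={f}
  B5:   IN={f}   OUT={}

Merge at B4: OUT[B4] = IN[B5] = {f}

Answer: {f}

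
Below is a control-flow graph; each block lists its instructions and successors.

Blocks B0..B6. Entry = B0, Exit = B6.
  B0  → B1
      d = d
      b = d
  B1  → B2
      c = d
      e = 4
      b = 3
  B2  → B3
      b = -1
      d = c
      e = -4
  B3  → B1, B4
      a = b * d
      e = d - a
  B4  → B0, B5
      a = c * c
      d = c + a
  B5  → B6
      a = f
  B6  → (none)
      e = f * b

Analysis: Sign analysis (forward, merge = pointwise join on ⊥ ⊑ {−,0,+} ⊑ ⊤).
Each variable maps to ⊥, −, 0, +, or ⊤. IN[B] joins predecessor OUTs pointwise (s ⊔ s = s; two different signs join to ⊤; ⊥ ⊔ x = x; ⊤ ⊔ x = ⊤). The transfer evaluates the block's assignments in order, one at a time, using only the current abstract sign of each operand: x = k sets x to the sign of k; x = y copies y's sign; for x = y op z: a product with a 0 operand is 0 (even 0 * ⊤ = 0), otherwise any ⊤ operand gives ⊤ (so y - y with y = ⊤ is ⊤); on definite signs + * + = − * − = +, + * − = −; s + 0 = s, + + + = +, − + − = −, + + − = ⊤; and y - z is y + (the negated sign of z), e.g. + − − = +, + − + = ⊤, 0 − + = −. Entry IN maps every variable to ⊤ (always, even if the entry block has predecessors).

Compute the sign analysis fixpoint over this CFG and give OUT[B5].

Fixpoint table:
  B0:  IN=(all ⊤)  OUT=(all ⊤)
  B1:  IN=(all ⊤)  OUT={b:+, e:+; rest ⊤}
  B2:  IN={b:+, e:+; rest ⊤}  OUT={b:-, e:-; rest ⊤}
  B3:  IN={b:-, e:-; rest ⊤}  OUT={b:-; rest ⊤}
  B4:  IN={b:-; rest ⊤}  OUT={b:-; rest ⊤}
  B5:  IN={b:-; rest ⊤}  OUT={b:-; rest ⊤}
  B6:  IN={b:-; rest ⊤}  OUT={b:-; rest ⊤}

Merge at B5: IN[B5] = OUT[B4] = {a: ⊤, b: -, c: ⊤, d: ⊤, e: ⊤, f: ⊤}
Applying B5's transfer function to that IN value gives OUT[B5] (row B5 above).

Answer: {a: ⊤, b: -, c: ⊤, d: ⊤, e: ⊤, f: ⊤}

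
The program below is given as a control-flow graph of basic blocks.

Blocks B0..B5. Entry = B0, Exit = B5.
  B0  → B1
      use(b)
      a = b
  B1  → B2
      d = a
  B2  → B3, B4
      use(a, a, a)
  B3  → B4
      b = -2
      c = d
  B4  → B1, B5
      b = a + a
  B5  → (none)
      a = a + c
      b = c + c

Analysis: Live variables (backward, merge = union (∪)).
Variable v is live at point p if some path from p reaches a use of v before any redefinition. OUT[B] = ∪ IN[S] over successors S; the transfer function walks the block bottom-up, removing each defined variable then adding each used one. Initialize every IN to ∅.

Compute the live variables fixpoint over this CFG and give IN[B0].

Converged values:
  B0: | IN={b, c} | OUT={a, c}
  B1: | IN={a, c} | OUT={a, c, d}
  B2: | IN={a, c, d} | OUT={a, c, d}
  B3: | IN={a, d} | OUT={a, c}
  B4: | IN={a, c} | OUT={a, c}
  B5: | IN={a, c} | OUT={}

Merge at B0: OUT[B0] = IN[B1] = {a, c}
Applying B0's transfer function to that OUT value gives IN[B0] (row B0 above).

Answer: {b, c}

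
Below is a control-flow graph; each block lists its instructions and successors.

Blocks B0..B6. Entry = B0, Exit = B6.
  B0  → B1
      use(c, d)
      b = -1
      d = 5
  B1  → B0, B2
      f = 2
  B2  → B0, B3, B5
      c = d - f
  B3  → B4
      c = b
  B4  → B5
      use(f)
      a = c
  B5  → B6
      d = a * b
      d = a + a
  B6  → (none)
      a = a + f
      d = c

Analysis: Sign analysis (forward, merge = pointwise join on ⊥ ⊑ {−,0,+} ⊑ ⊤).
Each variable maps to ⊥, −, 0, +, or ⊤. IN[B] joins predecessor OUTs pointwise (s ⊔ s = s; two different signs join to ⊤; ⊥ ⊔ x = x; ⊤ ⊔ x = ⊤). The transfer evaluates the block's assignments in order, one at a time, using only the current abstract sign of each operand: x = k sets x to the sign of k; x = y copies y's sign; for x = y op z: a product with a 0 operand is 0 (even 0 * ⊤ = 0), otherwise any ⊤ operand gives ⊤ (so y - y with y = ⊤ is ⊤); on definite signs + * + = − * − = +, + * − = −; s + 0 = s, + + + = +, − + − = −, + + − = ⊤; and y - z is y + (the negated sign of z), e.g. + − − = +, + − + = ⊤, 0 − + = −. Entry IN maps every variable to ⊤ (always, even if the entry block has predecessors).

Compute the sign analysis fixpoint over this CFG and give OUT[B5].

Fixpoint table:
  B0:  IN=(all ⊤)  OUT={b:-, d:+; rest ⊤}
  B1:  IN={b:-, d:+; rest ⊤}  OUT={b:-, d:+, f:+; rest ⊤}
  B2:  IN={b:-, d:+, f:+; rest ⊤}  OUT={b:-, d:+, f:+; rest ⊤}
  B3:  IN={b:-, d:+, f:+; rest ⊤}  OUT={b:-, c:-, d:+, f:+; rest ⊤}
  B4:  IN={b:-, c:-, d:+, f:+; rest ⊤}  OUT={a:-, b:-, c:-, d:+, f:+; rest ⊤}
  B5:  IN={b:-, d:+, f:+; rest ⊤}  OUT={b:-, f:+; rest ⊤}
  B6:  IN={b:-, f:+; rest ⊤}  OUT={b:-, f:+; rest ⊤}

Merge at B5: IN[B5] = OUT[B2] ⊔ OUT[B4] = {a: ⊤, b: -, c: ⊤, d: +, e: ⊤, f: +}
Applying B5's transfer function to that IN value gives OUT[B5] (row B5 above).

Answer: {a: ⊤, b: -, c: ⊤, d: ⊤, e: ⊤, f: +}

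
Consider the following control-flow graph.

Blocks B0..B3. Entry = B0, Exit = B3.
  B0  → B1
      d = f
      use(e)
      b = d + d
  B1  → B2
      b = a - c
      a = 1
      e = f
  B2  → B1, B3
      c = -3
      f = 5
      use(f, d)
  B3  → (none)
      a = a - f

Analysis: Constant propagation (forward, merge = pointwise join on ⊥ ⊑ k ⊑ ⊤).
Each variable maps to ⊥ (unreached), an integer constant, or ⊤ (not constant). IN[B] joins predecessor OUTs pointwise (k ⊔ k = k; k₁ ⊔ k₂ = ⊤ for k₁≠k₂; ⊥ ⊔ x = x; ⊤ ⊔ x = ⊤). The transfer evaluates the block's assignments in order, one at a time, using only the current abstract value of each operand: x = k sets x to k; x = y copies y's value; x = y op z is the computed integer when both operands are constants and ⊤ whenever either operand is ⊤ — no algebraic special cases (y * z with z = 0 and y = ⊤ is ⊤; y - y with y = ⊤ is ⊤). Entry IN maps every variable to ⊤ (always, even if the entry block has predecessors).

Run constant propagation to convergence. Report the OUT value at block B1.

Answer: {a: 1, b: ⊤, c: ⊤, d: ⊤, e: ⊤, f: ⊤}

Trace:
Per-block solution:
  B0:  IN=(all ⊤)  OUT=(all ⊤)
  B1:  IN=(all ⊤)  OUT={a:1; rest ⊤}
  B2:  IN={a:1; rest ⊤}  OUT={a:1, c:-3, f:5; rest ⊤}
  B3:  IN={a:1, c:-3, f:5; rest ⊤}  OUT={a:-4, c:-3, f:5; rest ⊤}

Merge at B1: IN[B1] = OUT[B0] ⊔ OUT[B2] = {a: ⊤, b: ⊤, c: ⊤, d: ⊤, e: ⊤, f: ⊤}
Applying B1's transfer function to that IN value gives OUT[B1] (row B1 above).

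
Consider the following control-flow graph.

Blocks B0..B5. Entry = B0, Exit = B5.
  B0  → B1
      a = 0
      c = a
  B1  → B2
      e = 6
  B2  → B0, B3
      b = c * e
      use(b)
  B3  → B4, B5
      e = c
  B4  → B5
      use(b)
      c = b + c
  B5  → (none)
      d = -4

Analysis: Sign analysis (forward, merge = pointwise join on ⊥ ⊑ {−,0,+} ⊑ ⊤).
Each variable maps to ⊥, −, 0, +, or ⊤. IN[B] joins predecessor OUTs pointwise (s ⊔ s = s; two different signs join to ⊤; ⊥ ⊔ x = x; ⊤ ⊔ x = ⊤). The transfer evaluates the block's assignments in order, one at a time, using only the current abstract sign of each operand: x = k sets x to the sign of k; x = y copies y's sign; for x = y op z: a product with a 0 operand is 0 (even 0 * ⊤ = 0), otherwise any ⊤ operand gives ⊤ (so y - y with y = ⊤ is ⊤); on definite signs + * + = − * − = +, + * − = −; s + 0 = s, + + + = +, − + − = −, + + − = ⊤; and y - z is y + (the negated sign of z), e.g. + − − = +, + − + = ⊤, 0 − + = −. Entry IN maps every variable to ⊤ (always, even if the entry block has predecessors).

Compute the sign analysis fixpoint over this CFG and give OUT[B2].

Answer: {a: 0, b: 0, c: 0, d: ⊤, e: +, f: ⊤}

Working:
Per-block solution:
  B0:   IN=(all ⊤)   OUT={a:0, c:0; rest ⊤}
  B1:   IN={a:0, c:0; rest ⊤}   OUT={a:0, c:0, e:+; rest ⊤}
  B2:   IN={a:0, c:0, e:+; rest ⊤}   OUT={a:0, b:0, c:0, e:+; rest ⊤}
  B3:   IN={a:0, b:0, c:0, e:+; rest ⊤}   OUT={a:0, b:0, c:0, e:0; rest ⊤}
  B4:   IN={a:0, b:0, c:0, e:0; rest ⊤}   OUT={a:0, b:0, c:0, e:0; rest ⊤}
  B5:   IN={a:0, b:0, c:0, e:0; rest ⊤}   OUT={a:0, b:0, c:0, d:-, e:0; rest ⊤}

Merge at B2: IN[B2] = OUT[B1] = {a: 0, b: ⊤, c: 0, d: ⊤, e: +, f: ⊤}
Applying B2's transfer function to that IN value gives OUT[B2] (row B2 above).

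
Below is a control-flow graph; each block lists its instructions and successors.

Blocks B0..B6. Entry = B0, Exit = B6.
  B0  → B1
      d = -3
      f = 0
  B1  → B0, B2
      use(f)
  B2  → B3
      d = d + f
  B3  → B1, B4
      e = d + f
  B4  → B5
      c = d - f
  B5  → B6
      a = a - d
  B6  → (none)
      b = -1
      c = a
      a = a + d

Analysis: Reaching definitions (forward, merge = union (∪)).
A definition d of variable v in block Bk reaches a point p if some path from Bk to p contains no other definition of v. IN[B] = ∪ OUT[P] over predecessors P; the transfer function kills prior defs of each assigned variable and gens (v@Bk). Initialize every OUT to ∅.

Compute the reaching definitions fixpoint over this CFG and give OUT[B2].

Converged values:
  B0: | IN={d@B0, d@B2, e@B3, f@B0} | OUT={d@B0, e@B3, f@B0}
  B1: | IN={d@B0, d@B2, e@B3, f@B0} | OUT={d@B0, d@B2, e@B3, f@B0}
  B2: | IN={d@B0, d@B2, e@B3, f@B0} | OUT={d@B2, e@B3, f@B0}
  B3: | IN={d@B2, e@B3, f@B0} | OUT={d@B2, e@B3, f@B0}
  B4: | IN={d@B2, e@B3, f@B0} | OUT={c@B4, d@B2, e@B3, f@B0}
  B5: | IN={c@B4, d@B2, e@B3, f@B0} | OUT={a@B5, c@B4, d@B2, e@B3, f@B0}
  B6: | IN={a@B5, c@B4, d@B2, e@B3, f@B0} | OUT={a@B6, b@B6, c@B6, d@B2, e@B3, f@B0}

Merge at B2: IN[B2] = OUT[B1] = {d@B0, d@B2, e@B3, f@B0}
Applying B2's transfer function to that IN value gives OUT[B2] (row B2 above).

Answer: {d@B2, e@B3, f@B0}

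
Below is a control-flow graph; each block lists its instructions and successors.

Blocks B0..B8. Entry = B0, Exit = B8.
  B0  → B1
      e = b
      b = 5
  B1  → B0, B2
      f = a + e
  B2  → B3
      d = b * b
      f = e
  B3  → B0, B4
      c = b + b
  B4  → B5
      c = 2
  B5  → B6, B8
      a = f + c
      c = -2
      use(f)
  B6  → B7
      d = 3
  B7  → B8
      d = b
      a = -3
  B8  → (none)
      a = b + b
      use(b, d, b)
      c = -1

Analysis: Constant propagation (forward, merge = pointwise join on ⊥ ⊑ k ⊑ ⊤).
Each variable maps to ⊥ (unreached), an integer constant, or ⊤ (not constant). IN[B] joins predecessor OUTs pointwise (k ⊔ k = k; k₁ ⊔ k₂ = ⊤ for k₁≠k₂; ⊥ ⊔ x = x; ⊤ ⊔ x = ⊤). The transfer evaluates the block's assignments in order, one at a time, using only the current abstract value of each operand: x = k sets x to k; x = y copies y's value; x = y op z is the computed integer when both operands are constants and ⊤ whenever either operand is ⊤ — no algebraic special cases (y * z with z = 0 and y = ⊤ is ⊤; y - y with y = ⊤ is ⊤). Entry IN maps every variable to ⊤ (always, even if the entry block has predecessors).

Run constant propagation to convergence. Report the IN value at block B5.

Answer: {a: ⊤, b: 5, c: 2, d: 25, e: ⊤, f: ⊤}

Derivation:
Per-block solution:
  B0: | IN=(all ⊤) | OUT={b:5; rest ⊤}
  B1: | IN={b:5; rest ⊤} | OUT={b:5; rest ⊤}
  B2: | IN={b:5; rest ⊤} | OUT={b:5, d:25; rest ⊤}
  B3: | IN={b:5, d:25; rest ⊤} | OUT={b:5, c:10, d:25; rest ⊤}
  B4: | IN={b:5, c:10, d:25; rest ⊤} | OUT={b:5, c:2, d:25; rest ⊤}
  B5: | IN={b:5, c:2, d:25; rest ⊤} | OUT={b:5, c:-2, d:25; rest ⊤}
  B6: | IN={b:5, c:-2, d:25; rest ⊤} | OUT={b:5, c:-2, d:3; rest ⊤}
  B7: | IN={b:5, c:-2, d:3; rest ⊤} | OUT={a:-3, b:5, c:-2, d:5; rest ⊤}
  B8: | IN={b:5, c:-2; rest ⊤} | OUT={a:10, b:5, c:-1; rest ⊤}

Merge at B5: IN[B5] = OUT[B4] = {a: ⊤, b: 5, c: 2, d: 25, e: ⊤, f: ⊤}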